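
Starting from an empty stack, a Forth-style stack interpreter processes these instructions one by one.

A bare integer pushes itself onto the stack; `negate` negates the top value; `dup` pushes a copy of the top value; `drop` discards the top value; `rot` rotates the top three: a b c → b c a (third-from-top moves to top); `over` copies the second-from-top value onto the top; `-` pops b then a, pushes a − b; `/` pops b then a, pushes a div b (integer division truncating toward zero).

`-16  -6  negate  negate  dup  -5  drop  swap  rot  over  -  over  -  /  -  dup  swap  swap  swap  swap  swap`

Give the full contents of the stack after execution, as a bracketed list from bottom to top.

-16    → [-16]
-6     → [-16, -6]
negate → [-16, 6]
negate → [-16, -6]
dup    → [-16, -6, -6]
-5     → [-16, -6, -6, -5]
drop   → [-16, -6, -6]
swap   → [-16, -6, -6]
rot    → [-6, -6, -16]
over   → [-6, -6, -16, -6]
-      → [-6, -6, -10]
over   → [-6, -6, -10, -6]
-      → [-6, -6, -4]
/      → [-6, 1]
-      → [-7]
dup    → [-7, -7]
swap   → [-7, -7]
swap   → [-7, -7]
swap   → [-7, -7]
swap   → [-7, -7]
swap   → [-7, -7]

[-7, -7]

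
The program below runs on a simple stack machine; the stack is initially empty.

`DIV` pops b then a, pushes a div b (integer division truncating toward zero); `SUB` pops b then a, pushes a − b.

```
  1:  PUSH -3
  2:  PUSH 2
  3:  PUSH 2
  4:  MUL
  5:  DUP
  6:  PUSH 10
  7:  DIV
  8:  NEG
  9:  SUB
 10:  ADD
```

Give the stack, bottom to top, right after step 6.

[-3, 4, 4, 10]

PUSH -3 : [-3]
PUSH 2  : [-3, 2]
PUSH 2  : [-3, 2, 2]
MUL     : [-3, 4]
DUP     : [-3, 4, 4]
PUSH 10 : [-3, 4, 4, 10]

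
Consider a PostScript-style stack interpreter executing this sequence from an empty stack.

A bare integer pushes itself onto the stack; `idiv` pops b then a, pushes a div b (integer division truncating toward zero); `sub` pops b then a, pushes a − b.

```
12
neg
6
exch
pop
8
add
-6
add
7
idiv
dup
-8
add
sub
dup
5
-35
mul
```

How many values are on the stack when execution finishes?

12    [12]
neg   [-12]
6     [-12, 6]
exch  [6, -12]
pop   [6]
8     [6, 8]
add   [14]
-6    [14, -6]
add   [8]
7     [8, 7]
idiv  [1]
dup   [1, 1]
-8    [1, 1, -8]
add   [1, -7]
sub   [8]
dup   [8, 8]
5     [8, 8, 5]
-35   [8, 8, 5, -35]
mul   [8, 8, -175]

3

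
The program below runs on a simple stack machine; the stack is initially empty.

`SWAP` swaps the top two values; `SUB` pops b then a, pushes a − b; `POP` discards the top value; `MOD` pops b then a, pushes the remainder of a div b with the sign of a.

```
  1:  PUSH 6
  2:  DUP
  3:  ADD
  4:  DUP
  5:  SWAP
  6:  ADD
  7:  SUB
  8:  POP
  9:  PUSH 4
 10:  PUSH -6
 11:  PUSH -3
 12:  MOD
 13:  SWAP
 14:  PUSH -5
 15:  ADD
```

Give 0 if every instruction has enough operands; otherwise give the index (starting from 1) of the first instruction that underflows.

PUSH 6 : 6
DUP    : 6 6
ADD    : 12
DUP    : 12 12
SWAP   : 12 12
ADD    : 24
SUB  — needs 2 operands, stack has 1 → underflow

7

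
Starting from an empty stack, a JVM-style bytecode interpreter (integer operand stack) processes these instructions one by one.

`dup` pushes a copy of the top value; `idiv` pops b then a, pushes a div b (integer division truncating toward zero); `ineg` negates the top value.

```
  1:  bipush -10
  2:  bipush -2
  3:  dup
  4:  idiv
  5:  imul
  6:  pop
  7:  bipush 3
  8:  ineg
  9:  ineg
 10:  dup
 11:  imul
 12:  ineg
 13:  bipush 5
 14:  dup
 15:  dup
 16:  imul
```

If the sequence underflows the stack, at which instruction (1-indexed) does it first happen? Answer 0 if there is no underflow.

0

bipush -10 -> [-10]
bipush -2  -> [-10, -2]
dup        -> [-10, -2, -2]
idiv       -> [-10, 1]
imul       -> [-10]
pop        -> []
bipush 3   -> [3]
ineg       -> [-3]
ineg       -> [3]
dup        -> [3, 3]
imul       -> [9]
ineg       -> [-9]
bipush 5   -> [-9, 5]
dup        -> [-9, 5, 5]
dup        -> [-9, 5, 5, 5]
imul       -> [-9, 5, 25]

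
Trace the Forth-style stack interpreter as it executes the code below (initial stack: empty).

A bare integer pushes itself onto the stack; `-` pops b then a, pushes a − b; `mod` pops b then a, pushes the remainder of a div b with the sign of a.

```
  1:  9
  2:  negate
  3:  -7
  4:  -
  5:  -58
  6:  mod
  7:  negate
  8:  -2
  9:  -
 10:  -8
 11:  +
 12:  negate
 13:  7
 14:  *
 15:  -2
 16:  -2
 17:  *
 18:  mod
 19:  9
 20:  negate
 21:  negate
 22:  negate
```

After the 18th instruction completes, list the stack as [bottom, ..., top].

9      → [9]
negate → [-9]
-7     → [-9, -7]
-      → [-2]
-58    → [-2, -58]
mod    → [-2]
negate → [2]
-2     → [2, -2]
-      → [4]
-8     → [4, -8]
+      → [-4]
negate → [4]
7      → [4, 7]
*      → [28]
-2     → [28, -2]
-2     → [28, -2, -2]
*      → [28, 4]
mod    → [0]

[0]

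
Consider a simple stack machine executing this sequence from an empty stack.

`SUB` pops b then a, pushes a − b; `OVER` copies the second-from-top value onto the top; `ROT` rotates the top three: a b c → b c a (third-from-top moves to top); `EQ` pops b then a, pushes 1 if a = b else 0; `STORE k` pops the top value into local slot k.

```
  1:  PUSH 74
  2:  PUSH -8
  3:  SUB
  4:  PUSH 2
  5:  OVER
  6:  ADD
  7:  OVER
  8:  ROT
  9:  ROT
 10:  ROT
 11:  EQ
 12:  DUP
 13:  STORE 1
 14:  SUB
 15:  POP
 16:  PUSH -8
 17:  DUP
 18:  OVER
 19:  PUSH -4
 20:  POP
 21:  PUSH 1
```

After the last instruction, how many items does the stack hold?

PUSH 74 -> 74
PUSH -8 -> 74 -8
SUB     -> 82
PUSH 2  -> 82 2
OVER    -> 82 2 82
ADD     -> 82 84
OVER    -> 82 84 82
ROT     -> 84 82 82
ROT     -> 82 82 84
ROT     -> 82 84 82
EQ      -> 82 0
DUP     -> 82 0 0
STORE 1 -> 82 0
SUB     -> 82
POP     -> (empty)
PUSH -8 -> -8
DUP     -> -8 -8
OVER    -> -8 -8 -8
PUSH -4 -> -8 -8 -8 -4
POP     -> -8 -8 -8
PUSH 1  -> -8 -8 -8 1

4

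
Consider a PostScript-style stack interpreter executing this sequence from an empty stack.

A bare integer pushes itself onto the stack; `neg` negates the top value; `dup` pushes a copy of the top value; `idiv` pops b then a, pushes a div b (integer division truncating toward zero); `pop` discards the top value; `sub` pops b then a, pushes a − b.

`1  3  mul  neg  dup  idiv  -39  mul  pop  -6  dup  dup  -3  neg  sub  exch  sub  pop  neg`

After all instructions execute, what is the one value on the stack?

6

1    : 1
3    : 1 3
mul  : 3
neg  : -3
dup  : -3 -3
idiv : 1
-39  : 1 -39
mul  : -39
pop  : (empty)
-6   : -6
dup  : -6 -6
dup  : -6 -6 -6
-3   : -6 -6 -6 -3
neg  : -6 -6 -6 3
sub  : -6 -6 -9
exch : -6 -9 -6
sub  : -6 -3
pop  : -6
neg  : 6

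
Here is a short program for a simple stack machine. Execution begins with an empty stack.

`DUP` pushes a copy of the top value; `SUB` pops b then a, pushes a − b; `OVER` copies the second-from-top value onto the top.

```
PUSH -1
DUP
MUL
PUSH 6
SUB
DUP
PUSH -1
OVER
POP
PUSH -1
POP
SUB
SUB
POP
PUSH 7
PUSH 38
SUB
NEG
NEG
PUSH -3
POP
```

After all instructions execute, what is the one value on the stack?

PUSH -1 → [-1]
DUP     → [-1, -1]
MUL     → [1]
PUSH 6  → [1, 6]
SUB     → [-5]
DUP     → [-5, -5]
PUSH -1 → [-5, -5, -1]
OVER    → [-5, -5, -1, -5]
POP     → [-5, -5, -1]
PUSH -1 → [-5, -5, -1, -1]
POP     → [-5, -5, -1]
SUB     → [-5, -4]
SUB     → [-1]
POP     → []
PUSH 7  → [7]
PUSH 38 → [7, 38]
SUB     → [-31]
NEG     → [31]
NEG     → [-31]
PUSH -3 → [-31, -3]
POP     → [-31]

-31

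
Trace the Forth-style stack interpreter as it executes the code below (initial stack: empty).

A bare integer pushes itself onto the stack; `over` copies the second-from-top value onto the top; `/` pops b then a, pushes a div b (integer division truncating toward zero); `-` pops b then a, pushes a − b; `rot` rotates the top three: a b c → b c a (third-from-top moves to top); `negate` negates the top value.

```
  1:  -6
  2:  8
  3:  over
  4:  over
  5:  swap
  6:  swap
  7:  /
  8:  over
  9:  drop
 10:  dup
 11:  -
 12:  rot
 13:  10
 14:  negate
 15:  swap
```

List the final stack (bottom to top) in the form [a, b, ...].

[8, 0, -10, -6]

-6     → -6
8      → -6 8
over   → -6 8 -6
over   → -6 8 -6 8
swap   → -6 8 8 -6
swap   → -6 8 -6 8
/      → -6 8 0
over   → -6 8 0 8
drop   → -6 8 0
dup    → -6 8 0 0
-      → -6 8 0
rot    → 8 0 -6
10     → 8 0 -6 10
negate → 8 0 -6 -10
swap   → 8 0 -10 -6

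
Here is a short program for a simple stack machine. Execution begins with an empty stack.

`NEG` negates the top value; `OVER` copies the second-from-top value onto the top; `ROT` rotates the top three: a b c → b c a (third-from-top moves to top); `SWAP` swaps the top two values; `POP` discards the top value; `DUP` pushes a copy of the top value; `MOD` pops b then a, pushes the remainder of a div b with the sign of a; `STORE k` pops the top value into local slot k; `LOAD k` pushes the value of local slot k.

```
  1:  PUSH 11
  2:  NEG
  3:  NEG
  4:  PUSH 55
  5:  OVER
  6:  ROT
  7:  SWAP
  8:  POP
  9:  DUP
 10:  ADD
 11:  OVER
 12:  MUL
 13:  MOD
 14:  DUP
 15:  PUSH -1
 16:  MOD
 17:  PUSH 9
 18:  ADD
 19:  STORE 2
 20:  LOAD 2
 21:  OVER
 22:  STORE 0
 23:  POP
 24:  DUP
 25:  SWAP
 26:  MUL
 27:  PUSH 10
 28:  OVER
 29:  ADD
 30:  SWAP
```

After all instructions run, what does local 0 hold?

PUSH 11 -> [11]
NEG     -> [-11]
NEG     -> [11]
PUSH 55 -> [11, 55]
OVER    -> [11, 55, 11]
ROT     -> [55, 11, 11]
SWAP    -> [55, 11, 11]
POP     -> [55, 11]
DUP     -> [55, 11, 11]
ADD     -> [55, 22]
OVER    -> [55, 22, 55]
MUL     -> [55, 1210]
MOD     -> [55]
DUP     -> [55, 55]
PUSH -1 -> [55, 55, -1]
MOD     -> [55, 0]
PUSH 9  -> [55, 0, 9]
ADD     -> [55, 9]
STORE 2 -> [55]
LOAD 2  -> [55, 9]
OVER    -> [55, 9, 55]
STORE 0 -> [55, 9]
POP     -> [55]
DUP     -> [55, 55]
SWAP    -> [55, 55]
MUL     -> [3025]
PUSH 10 -> [3025, 10]
OVER    -> [3025, 10, 3025]
ADD     -> [3025, 3035]
SWAP    -> [3035, 3025]

55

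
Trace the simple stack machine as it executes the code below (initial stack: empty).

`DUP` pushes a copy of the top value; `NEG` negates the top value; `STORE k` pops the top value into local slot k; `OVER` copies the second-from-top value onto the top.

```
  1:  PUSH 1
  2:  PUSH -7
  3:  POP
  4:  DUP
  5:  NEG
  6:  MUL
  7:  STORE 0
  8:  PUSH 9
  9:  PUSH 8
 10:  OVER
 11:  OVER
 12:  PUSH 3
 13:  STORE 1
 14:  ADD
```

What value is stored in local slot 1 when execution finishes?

3

PUSH 1  → 1
PUSH -7 → 1 -7
POP     → 1
DUP     → 1 1
NEG     → 1 -1
MUL     → -1
STORE 0 → (empty)
PUSH 9  → 9
PUSH 8  → 9 8
OVER    → 9 8 9
OVER    → 9 8 9 8
PUSH 3  → 9 8 9 8 3
STORE 1 → 9 8 9 8
ADD     → 9 8 17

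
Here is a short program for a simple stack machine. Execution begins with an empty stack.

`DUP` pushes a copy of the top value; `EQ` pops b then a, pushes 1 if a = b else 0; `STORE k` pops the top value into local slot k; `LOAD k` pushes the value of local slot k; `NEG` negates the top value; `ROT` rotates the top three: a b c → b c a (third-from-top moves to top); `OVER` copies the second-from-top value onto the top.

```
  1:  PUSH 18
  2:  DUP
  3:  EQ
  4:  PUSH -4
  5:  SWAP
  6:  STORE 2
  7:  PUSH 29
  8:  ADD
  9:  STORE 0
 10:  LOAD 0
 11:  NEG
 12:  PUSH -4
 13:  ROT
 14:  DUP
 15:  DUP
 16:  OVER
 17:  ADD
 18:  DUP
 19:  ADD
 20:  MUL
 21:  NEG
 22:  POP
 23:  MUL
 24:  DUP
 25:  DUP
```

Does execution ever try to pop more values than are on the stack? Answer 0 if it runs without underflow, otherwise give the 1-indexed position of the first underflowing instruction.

13

PUSH 18 -> [18]
DUP     -> [18, 18]
EQ      -> [1]
PUSH -4 -> [1, -4]
SWAP    -> [-4, 1]
STORE 2 -> [-4]
PUSH 29 -> [-4, 29]
ADD     -> [25]
STORE 0 -> []
LOAD 0  -> [25]
NEG     -> [-25]
PUSH -4 -> [-25, -4]
ROT  — needs 3 operands, stack has 2 → underflow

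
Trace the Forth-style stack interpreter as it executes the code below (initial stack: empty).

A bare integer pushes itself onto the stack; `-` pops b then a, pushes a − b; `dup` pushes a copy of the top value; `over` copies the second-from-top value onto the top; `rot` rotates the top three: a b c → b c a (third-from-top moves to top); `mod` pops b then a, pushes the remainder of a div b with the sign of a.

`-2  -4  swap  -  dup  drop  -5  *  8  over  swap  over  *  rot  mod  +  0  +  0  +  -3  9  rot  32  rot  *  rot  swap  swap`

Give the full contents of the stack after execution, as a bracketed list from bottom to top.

-2   -> -2
-4   -> -2 -4
swap -> -4 -2
-    -> -2
dup  -> -2 -2
drop -> -2
-5   -> -2 -5
*    -> 10
8    -> 10 8
over -> 10 8 10
swap -> 10 10 8
over -> 10 10 8 10
*    -> 10 10 80
rot  -> 10 80 10
mod  -> 10 0
+    -> 10
0    -> 10 0
+    -> 10
0    -> 10 0
+    -> 10
-3   -> 10 -3
9    -> 10 -3 9
rot  -> -3 9 10
32   -> -3 9 10 32
rot  -> -3 10 32 9
*    -> -3 10 288
rot  -> 10 288 -3
swap -> 10 -3 288
swap -> 10 288 -3

[10, 288, -3]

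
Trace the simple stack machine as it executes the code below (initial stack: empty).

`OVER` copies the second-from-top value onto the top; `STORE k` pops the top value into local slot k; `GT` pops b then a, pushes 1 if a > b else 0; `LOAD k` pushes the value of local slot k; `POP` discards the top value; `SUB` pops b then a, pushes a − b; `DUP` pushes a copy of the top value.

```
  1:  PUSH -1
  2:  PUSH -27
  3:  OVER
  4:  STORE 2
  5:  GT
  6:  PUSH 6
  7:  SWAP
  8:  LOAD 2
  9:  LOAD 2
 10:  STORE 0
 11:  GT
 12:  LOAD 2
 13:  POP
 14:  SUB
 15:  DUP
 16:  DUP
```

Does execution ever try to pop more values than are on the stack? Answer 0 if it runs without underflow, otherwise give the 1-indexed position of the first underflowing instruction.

PUSH -1  → -1
PUSH -27 → -1 -27
OVER     → -1 -27 -1
STORE 2  → -1 -27
GT       → 1
PUSH 6   → 1 6
SWAP     → 6 1
LOAD 2   → 6 1 -1
LOAD 2   → 6 1 -1 -1
STORE 0  → 6 1 -1
GT       → 6 1
LOAD 2   → 6 1 -1
POP      → 6 1
SUB      → 5
DUP      → 5 5
DUP      → 5 5 5

0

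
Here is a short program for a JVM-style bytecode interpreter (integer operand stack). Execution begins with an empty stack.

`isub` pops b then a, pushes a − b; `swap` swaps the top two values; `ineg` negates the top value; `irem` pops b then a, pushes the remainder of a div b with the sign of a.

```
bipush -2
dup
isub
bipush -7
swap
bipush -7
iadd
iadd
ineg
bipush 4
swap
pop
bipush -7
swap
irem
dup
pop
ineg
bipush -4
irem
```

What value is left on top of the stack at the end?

bipush -2  -2
dup        -2 -2
isub       0
bipush -7  0 -7
swap       -7 0
bipush -7  -7 0 -7
iadd       -7 -7
iadd       -14
ineg       14
bipush 4   14 4
swap       4 14
pop        4
bipush -7  4 -7
swap       -7 4
irem       -3
dup        -3 -3
pop        -3
ineg       3
bipush -4  3 -4
irem       3

3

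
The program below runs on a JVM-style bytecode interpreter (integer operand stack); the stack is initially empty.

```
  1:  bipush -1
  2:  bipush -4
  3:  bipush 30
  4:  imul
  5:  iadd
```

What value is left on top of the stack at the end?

bipush -1 -> [-1]
bipush -4 -> [-1, -4]
bipush 30 -> [-1, -4, 30]
imul      -> [-1, -120]
iadd      -> [-121]

-121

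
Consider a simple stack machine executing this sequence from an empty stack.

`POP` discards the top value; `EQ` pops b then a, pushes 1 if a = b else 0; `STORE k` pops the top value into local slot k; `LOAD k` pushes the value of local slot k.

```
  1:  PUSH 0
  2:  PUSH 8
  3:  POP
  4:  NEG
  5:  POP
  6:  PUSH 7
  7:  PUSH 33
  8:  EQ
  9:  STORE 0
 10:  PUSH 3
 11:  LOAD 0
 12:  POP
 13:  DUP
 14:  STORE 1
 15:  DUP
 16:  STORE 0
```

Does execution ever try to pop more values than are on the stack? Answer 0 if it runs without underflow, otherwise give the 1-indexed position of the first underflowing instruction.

0

PUSH 0  -> 0
PUSH 8  -> 0 8
POP     -> 0
NEG     -> 0
POP     -> (empty)
PUSH 7  -> 7
PUSH 33 -> 7 33
EQ      -> 0
STORE 0 -> (empty)
PUSH 3  -> 3
LOAD 0  -> 3 0
POP     -> 3
DUP     -> 3 3
STORE 1 -> 3
DUP     -> 3 3
STORE 0 -> 3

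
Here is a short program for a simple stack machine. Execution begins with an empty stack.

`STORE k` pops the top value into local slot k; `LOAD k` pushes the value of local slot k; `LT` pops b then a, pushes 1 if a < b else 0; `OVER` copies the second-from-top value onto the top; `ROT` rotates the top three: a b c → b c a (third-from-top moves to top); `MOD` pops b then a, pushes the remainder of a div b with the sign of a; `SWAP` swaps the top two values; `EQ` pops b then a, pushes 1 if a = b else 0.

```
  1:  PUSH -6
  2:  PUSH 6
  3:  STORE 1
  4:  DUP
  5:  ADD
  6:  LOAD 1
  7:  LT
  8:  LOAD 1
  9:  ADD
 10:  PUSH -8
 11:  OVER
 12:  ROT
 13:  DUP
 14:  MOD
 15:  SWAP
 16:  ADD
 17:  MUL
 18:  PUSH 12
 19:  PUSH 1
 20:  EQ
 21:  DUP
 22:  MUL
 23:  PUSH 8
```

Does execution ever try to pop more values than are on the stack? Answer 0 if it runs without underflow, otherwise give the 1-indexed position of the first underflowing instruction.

0

PUSH -6 : -6
PUSH 6  : -6 6
STORE 1 : -6
DUP     : -6 -6
ADD     : -12
LOAD 1  : -12 6
LT      : 1
LOAD 1  : 1 6
ADD     : 7
PUSH -8 : 7 -8
OVER    : 7 -8 7
ROT     : -8 7 7
DUP     : -8 7 7 7
MOD     : -8 7 0
SWAP    : -8 0 7
ADD     : -8 7
MUL     : -56
PUSH 12 : -56 12
PUSH 1  : -56 12 1
EQ      : -56 0
DUP     : -56 0 0
MUL     : -56 0
PUSH 8  : -56 0 8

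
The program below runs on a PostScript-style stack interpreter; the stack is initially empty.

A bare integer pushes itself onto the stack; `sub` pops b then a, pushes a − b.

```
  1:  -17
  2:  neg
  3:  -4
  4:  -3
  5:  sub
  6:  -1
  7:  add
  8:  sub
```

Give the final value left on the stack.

19

-17  -17
neg  17
-4   17 -4
-3   17 -4 -3
sub  17 -1
-1   17 -1 -1
add  17 -2
sub  19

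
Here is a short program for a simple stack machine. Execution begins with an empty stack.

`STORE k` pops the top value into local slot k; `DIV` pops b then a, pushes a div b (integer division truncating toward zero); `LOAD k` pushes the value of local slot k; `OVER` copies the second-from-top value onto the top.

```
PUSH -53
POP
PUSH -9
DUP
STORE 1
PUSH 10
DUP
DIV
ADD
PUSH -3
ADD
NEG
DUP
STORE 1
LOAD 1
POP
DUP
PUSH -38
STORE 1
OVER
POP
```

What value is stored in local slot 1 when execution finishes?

-38

PUSH -53 -> [-53]
POP      -> []
PUSH -9  -> [-9]
DUP      -> [-9, -9]
STORE 1  -> [-9]
PUSH 10  -> [-9, 10]
DUP      -> [-9, 10, 10]
DIV      -> [-9, 1]
ADD      -> [-8]
PUSH -3  -> [-8, -3]
ADD      -> [-11]
NEG      -> [11]
DUP      -> [11, 11]
STORE 1  -> [11]
LOAD 1   -> [11, 11]
POP      -> [11]
DUP      -> [11, 11]
PUSH -38 -> [11, 11, -38]
STORE 1  -> [11, 11]
OVER     -> [11, 11, 11]
POP      -> [11, 11]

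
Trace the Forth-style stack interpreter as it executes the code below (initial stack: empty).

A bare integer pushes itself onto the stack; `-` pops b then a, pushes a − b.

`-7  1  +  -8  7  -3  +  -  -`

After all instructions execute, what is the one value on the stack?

-7 → -7
1  → -7 1
+  → -6
-8 → -6 -8
7  → -6 -8 7
-3 → -6 -8 7 -3
+  → -6 -8 4
-  → -6 -12
-  → 6

6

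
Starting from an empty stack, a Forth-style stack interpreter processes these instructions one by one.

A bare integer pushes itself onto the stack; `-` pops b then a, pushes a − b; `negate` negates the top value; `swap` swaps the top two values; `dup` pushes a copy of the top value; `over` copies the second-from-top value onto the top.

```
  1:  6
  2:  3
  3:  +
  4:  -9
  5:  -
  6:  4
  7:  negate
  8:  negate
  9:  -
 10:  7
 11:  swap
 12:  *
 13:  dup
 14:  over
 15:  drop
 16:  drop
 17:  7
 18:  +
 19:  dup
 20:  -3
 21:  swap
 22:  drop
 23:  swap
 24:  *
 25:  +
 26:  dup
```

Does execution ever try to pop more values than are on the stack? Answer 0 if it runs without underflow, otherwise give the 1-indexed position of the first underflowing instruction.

25

6      → [6]
3      → [6, 3]
+      → [9]
-9     → [9, -9]
-      → [18]
4      → [18, 4]
negate → [18, -4]
negate → [18, 4]
-      → [14]
7      → [14, 7]
swap   → [7, 14]
*      → [98]
dup    → [98, 98]
over   → [98, 98, 98]
drop   → [98, 98]
drop   → [98]
7      → [98, 7]
+      → [105]
dup    → [105, 105]
-3     → [105, 105, -3]
swap   → [105, -3, 105]
drop   → [105, -3]
swap   → [-3, 105]
*      → [-315]
+  — needs 2 operands, stack has 1 → underflow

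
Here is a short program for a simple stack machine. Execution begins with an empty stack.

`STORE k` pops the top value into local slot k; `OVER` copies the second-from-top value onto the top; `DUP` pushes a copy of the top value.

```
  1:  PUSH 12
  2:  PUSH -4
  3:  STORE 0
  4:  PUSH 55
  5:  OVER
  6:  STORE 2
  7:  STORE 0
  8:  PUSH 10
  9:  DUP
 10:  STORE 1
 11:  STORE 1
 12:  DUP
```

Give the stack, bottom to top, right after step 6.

PUSH 12 → 12
PUSH -4 → 12 -4
STORE 0 → 12
PUSH 55 → 12 55
OVER    → 12 55 12
STORE 2 → 12 55

[12, 55]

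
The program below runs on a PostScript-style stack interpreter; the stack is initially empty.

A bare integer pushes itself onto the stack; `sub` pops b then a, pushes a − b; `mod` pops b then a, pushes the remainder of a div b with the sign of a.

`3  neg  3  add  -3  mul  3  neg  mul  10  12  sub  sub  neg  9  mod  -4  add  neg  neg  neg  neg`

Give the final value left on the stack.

-6

3    [3]
neg  [-3]
3    [-3, 3]
add  [0]
-3   [0, -3]
mul  [0]
3    [0, 3]
neg  [0, -3]
mul  [0]
10   [0, 10]
12   [0, 10, 12]
sub  [0, -2]
sub  [2]
neg  [-2]
9    [-2, 9]
mod  [-2]
-4   [-2, -4]
add  [-6]
neg  [6]
neg  [-6]
neg  [6]
neg  [-6]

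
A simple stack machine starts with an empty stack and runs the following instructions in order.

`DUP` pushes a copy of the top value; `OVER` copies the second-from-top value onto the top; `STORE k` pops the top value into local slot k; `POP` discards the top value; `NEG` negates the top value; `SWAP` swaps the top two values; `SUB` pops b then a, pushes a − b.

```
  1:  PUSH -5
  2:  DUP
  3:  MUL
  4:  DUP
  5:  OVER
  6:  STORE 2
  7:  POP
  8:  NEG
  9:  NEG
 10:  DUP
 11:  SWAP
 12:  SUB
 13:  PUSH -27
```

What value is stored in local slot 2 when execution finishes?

PUSH -5   -5
DUP       -5 -5
MUL       25
DUP       25 25
OVER      25 25 25
STORE 2   25 25
POP       25
NEG       -25
NEG       25
DUP       25 25
SWAP      25 25
SUB       0
PUSH -27  0 -27

25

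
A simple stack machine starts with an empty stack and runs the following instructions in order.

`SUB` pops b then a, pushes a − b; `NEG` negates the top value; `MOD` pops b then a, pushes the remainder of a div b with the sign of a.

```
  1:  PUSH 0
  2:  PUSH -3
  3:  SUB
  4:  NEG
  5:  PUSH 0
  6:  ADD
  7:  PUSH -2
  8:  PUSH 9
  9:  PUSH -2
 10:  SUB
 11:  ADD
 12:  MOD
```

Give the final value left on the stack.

-3

PUSH 0  -> [0]
PUSH -3 -> [0, -3]
SUB     -> [3]
NEG     -> [-3]
PUSH 0  -> [-3, 0]
ADD     -> [-3]
PUSH -2 -> [-3, -2]
PUSH 9  -> [-3, -2, 9]
PUSH -2 -> [-3, -2, 9, -2]
SUB     -> [-3, -2, 11]
ADD     -> [-3, 9]
MOD     -> [-3]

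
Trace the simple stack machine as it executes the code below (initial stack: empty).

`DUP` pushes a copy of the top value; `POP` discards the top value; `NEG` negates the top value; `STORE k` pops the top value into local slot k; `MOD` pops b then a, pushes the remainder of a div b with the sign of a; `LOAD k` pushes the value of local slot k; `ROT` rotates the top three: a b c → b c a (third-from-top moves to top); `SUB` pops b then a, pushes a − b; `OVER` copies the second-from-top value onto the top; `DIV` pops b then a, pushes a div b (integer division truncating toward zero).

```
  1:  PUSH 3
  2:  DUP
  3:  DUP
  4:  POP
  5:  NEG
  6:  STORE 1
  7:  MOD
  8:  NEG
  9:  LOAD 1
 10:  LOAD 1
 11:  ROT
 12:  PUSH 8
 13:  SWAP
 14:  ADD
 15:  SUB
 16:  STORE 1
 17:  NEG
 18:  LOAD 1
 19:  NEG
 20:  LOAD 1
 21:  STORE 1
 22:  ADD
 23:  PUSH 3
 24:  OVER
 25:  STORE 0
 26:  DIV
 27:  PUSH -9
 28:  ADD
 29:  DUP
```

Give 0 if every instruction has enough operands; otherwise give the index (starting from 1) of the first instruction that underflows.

7

PUSH 3  -> 3
DUP     -> 3 3
DUP     -> 3 3 3
POP     -> 3 3
NEG     -> 3 -3
STORE 1 -> 3
MOD  — needs 2 operands, stack has 1 → underflow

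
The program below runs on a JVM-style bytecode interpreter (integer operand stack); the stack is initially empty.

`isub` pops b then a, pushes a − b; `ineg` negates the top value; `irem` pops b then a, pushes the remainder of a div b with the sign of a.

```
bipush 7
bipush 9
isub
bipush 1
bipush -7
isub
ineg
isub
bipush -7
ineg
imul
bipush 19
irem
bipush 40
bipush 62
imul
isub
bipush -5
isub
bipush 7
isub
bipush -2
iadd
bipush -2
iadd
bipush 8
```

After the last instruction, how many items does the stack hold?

bipush 7  -> 7
bipush 9  -> 7 9
isub      -> -2
bipush 1  -> -2 1
bipush -7 -> -2 1 -7
isub      -> -2 8
ineg      -> -2 -8
isub      -> 6
bipush -7 -> 6 -7
ineg      -> 6 7
imul      -> 42
bipush 19 -> 42 19
irem      -> 4
bipush 40 -> 4 40
bipush 62 -> 4 40 62
imul      -> 4 2480
isub      -> -2476
bipush -5 -> -2476 -5
isub      -> -2471
bipush 7  -> -2471 7
isub      -> -2478
bipush -2 -> -2478 -2
iadd      -> -2480
bipush -2 -> -2480 -2
iadd      -> -2482
bipush 8  -> -2482 8

2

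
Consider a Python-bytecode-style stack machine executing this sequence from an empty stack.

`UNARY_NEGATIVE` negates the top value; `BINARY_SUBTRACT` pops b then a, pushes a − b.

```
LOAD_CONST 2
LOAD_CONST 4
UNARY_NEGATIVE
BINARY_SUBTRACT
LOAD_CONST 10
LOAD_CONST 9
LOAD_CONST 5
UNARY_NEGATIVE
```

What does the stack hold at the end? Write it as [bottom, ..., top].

[6, 10, 9, -5]

LOAD_CONST 2    -> 2
LOAD_CONST 4    -> 2 4
UNARY_NEGATIVE  -> 2 -4
BINARY_SUBTRACT -> 6
LOAD_CONST 10   -> 6 10
LOAD_CONST 9    -> 6 10 9
LOAD_CONST 5    -> 6 10 9 5
UNARY_NEGATIVE  -> 6 10 9 -5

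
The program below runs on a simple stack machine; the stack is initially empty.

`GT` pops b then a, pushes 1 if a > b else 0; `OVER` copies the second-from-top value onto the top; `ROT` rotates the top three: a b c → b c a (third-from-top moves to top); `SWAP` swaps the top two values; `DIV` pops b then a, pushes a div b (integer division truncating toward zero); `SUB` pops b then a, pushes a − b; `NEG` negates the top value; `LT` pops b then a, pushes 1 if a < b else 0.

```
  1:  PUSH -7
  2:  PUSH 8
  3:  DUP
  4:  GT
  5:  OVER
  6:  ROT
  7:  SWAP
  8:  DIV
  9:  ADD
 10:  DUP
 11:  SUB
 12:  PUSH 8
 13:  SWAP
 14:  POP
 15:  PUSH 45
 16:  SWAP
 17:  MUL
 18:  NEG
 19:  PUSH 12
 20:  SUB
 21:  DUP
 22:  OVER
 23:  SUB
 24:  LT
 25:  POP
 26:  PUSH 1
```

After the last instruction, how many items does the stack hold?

1

PUSH -7 → [-7]
PUSH 8  → [-7, 8]
DUP     → [-7, 8, 8]
GT      → [-7, 0]
OVER    → [-7, 0, -7]
ROT     → [0, -7, -7]
SWAP    → [0, -7, -7]
DIV     → [0, 1]
ADD     → [1]
DUP     → [1, 1]
SUB     → [0]
PUSH 8  → [0, 8]
SWAP    → [8, 0]
POP     → [8]
PUSH 45 → [8, 45]
SWAP    → [45, 8]
MUL     → [360]
NEG     → [-360]
PUSH 12 → [-360, 12]
SUB     → [-372]
DUP     → [-372, -372]
OVER    → [-372, -372, -372]
SUB     → [-372, 0]
LT      → [1]
POP     → []
PUSH 1  → [1]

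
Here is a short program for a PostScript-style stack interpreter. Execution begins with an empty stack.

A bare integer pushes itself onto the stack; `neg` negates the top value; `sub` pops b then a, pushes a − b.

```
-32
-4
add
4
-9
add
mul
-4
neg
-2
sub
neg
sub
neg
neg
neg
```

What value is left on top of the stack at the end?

-186

-32 : [-32]
-4  : [-32, -4]
add : [-36]
4   : [-36, 4]
-9  : [-36, 4, -9]
add : [-36, -5]
mul : [180]
-4  : [180, -4]
neg : [180, 4]
-2  : [180, 4, -2]
sub : [180, 6]
neg : [180, -6]
sub : [186]
neg : [-186]
neg : [186]
neg : [-186]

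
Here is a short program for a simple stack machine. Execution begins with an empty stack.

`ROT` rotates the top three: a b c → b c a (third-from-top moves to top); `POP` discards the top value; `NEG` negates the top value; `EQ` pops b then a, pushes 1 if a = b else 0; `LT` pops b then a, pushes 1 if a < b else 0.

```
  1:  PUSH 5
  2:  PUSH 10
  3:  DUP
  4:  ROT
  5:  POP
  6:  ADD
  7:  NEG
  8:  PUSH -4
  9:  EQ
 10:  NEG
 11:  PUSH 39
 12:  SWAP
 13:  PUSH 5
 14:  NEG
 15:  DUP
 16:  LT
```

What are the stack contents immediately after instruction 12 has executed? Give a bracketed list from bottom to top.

[39, 0]

PUSH 5  -> 5
PUSH 10 -> 5 10
DUP     -> 5 10 10
ROT     -> 10 10 5
POP     -> 10 10
ADD     -> 20
NEG     -> -20
PUSH -4 -> -20 -4
EQ      -> 0
NEG     -> 0
PUSH 39 -> 0 39
SWAP    -> 39 0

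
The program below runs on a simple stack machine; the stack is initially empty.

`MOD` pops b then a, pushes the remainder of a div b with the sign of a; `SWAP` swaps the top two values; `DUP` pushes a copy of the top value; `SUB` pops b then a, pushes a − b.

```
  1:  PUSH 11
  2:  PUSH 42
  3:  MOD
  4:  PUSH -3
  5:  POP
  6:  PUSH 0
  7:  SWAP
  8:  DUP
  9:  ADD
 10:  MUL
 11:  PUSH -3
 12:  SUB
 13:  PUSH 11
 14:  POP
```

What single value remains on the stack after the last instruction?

PUSH 11 : 11
PUSH 42 : 11 42
MOD     : 11
PUSH -3 : 11 -3
POP     : 11
PUSH 0  : 11 0
SWAP    : 0 11
DUP     : 0 11 11
ADD     : 0 22
MUL     : 0
PUSH -3 : 0 -3
SUB     : 3
PUSH 11 : 3 11
POP     : 3

3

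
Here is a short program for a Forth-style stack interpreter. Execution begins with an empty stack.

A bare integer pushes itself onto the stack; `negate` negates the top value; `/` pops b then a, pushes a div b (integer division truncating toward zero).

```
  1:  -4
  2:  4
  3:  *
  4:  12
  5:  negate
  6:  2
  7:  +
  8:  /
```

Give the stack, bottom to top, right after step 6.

-4     -> [-4]
4      -> [-4, 4]
*      -> [-16]
12     -> [-16, 12]
negate -> [-16, -12]
2      -> [-16, -12, 2]

[-16, -12, 2]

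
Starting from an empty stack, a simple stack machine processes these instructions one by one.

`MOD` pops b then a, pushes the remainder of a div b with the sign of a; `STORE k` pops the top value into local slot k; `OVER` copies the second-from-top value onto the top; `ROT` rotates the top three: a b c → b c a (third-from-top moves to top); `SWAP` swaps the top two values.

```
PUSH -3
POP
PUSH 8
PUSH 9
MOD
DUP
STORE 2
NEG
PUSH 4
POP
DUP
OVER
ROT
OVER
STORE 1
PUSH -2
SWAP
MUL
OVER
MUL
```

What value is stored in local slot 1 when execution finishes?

-8

PUSH -3  -3
POP      (empty)
PUSH 8   8
PUSH 9   8 9
MOD      8
DUP      8 8
STORE 2  8
NEG      -8
PUSH 4   -8 4
POP      -8
DUP      -8 -8
OVER     -8 -8 -8
ROT      -8 -8 -8
OVER     -8 -8 -8 -8
STORE 1  -8 -8 -8
PUSH -2  -8 -8 -8 -2
SWAP     -8 -8 -2 -8
MUL      -8 -8 16
OVER     -8 -8 16 -8
MUL      -8 -8 -128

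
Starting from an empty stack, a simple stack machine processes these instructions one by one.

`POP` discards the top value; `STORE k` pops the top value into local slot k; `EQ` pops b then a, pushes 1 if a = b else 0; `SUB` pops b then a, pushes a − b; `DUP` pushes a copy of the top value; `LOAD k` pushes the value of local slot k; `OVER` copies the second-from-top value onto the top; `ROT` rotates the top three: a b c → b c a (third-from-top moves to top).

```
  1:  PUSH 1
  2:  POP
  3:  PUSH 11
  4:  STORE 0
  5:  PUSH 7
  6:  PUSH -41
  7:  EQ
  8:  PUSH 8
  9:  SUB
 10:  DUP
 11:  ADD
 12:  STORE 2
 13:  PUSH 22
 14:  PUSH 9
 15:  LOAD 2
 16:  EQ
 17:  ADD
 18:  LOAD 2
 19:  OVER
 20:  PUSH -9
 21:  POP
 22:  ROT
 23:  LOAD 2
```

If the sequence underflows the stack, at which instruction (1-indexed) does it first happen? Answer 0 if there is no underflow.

0

PUSH 1   : 1
POP      : (empty)
PUSH 11  : 11
STORE 0  : (empty)
PUSH 7   : 7
PUSH -41 : 7 -41
EQ       : 0
PUSH 8   : 0 8
SUB      : -8
DUP      : -8 -8
ADD      : -16
STORE 2  : (empty)
PUSH 22  : 22
PUSH 9   : 22 9
LOAD 2   : 22 9 -16
EQ       : 22 0
ADD      : 22
LOAD 2   : 22 -16
OVER     : 22 -16 22
PUSH -9  : 22 -16 22 -9
POP      : 22 -16 22
ROT      : -16 22 22
LOAD 2   : -16 22 22 -16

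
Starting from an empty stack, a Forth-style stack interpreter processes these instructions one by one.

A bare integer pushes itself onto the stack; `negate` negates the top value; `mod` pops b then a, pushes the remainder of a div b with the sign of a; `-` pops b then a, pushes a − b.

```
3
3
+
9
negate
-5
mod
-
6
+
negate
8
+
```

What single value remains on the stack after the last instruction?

3      → [3]
3      → [3, 3]
+      → [6]
9      → [6, 9]
negate → [6, -9]
-5     → [6, -9, -5]
mod    → [6, -4]
-      → [10]
6      → [10, 6]
+      → [16]
negate → [-16]
8      → [-16, 8]
+      → [-8]

-8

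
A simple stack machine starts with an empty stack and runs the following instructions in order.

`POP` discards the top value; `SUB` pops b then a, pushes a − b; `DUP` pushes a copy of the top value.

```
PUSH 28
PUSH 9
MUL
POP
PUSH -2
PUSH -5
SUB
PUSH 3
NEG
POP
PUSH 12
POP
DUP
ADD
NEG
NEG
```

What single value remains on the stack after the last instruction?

6

PUSH 28 : [28]
PUSH 9  : [28, 9]
MUL     : [252]
POP     : []
PUSH -2 : [-2]
PUSH -5 : [-2, -5]
SUB     : [3]
PUSH 3  : [3, 3]
NEG     : [3, -3]
POP     : [3]
PUSH 12 : [3, 12]
POP     : [3]
DUP     : [3, 3]
ADD     : [6]
NEG     : [-6]
NEG     : [6]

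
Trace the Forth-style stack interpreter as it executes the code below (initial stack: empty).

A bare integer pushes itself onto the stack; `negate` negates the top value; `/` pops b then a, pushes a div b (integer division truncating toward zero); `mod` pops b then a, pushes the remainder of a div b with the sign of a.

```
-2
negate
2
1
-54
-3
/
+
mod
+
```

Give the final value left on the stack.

4

-2     : [-2]
negate : [2]
2      : [2, 2]
1      : [2, 2, 1]
-54    : [2, 2, 1, -54]
-3     : [2, 2, 1, -54, -3]
/      : [2, 2, 1, 18]
+      : [2, 2, 19]
mod    : [2, 2]
+      : [4]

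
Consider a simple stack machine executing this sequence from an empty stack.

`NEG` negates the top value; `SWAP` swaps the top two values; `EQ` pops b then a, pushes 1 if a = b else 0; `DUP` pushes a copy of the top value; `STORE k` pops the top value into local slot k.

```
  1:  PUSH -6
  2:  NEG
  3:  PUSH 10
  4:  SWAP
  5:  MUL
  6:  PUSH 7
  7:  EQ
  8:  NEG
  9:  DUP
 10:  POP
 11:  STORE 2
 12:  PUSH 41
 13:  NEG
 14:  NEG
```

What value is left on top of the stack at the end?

41

PUSH -6 : [-6]
NEG     : [6]
PUSH 10 : [6, 10]
SWAP    : [10, 6]
MUL     : [60]
PUSH 7  : [60, 7]
EQ      : [0]
NEG     : [0]
DUP     : [0, 0]
POP     : [0]
STORE 2 : []
PUSH 41 : [41]
NEG     : [-41]
NEG     : [41]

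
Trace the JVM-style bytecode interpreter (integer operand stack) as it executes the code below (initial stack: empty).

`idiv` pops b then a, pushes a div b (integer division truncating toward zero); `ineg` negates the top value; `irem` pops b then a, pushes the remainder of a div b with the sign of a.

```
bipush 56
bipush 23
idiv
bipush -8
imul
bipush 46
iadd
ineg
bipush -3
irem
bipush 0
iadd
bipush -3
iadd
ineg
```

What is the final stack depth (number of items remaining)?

bipush 56  56
bipush 23  56 23
idiv       2
bipush -8  2 -8
imul       -16
bipush 46  -16 46
iadd       30
ineg       -30
bipush -3  -30 -3
irem       0
bipush 0   0 0
iadd       0
bipush -3  0 -3
iadd       -3
ineg       3

1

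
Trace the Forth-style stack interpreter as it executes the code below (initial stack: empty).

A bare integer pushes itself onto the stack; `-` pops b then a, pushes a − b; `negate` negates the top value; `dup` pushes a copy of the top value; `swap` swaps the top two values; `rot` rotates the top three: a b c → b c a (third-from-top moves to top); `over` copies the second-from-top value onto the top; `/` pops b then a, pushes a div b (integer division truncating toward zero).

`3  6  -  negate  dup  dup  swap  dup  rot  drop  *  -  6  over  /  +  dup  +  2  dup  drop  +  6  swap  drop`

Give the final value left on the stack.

3      : 3
6      : 3 6
-      : -3
negate : 3
dup    : 3 3
dup    : 3 3 3
swap   : 3 3 3
dup    : 3 3 3 3
rot    : 3 3 3 3
drop   : 3 3 3
*      : 3 9
-      : -6
6      : -6 6
over   : -6 6 -6
/      : -6 -1
+      : -7
dup    : -7 -7
+      : -14
2      : -14 2
dup    : -14 2 2
drop   : -14 2
+      : -12
6      : -12 6
swap   : 6 -12
drop   : 6

6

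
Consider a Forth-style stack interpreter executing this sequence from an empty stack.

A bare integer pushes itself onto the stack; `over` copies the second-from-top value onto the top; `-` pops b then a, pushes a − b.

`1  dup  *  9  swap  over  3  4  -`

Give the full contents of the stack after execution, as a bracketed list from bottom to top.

1    → 1
dup  → 1 1
*    → 1
9    → 1 9
swap → 9 1
over → 9 1 9
3    → 9 1 9 3
4    → 9 1 9 3 4
-    → 9 1 9 -1

[9, 1, 9, -1]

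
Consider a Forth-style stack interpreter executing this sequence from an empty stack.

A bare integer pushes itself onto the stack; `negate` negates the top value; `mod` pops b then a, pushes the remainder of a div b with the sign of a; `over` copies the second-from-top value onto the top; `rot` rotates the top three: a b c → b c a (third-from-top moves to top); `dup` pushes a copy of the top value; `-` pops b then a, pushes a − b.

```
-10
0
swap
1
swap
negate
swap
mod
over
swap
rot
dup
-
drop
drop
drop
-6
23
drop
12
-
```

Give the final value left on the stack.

-10    : [-10]
0      : [-10, 0]
swap   : [0, -10]
1      : [0, -10, 1]
swap   : [0, 1, -10]
negate : [0, 1, 10]
swap   : [0, 10, 1]
mod    : [0, 0]
over   : [0, 0, 0]
swap   : [0, 0, 0]
rot    : [0, 0, 0]
dup    : [0, 0, 0, 0]
-      : [0, 0, 0]
drop   : [0, 0]
drop   : [0]
drop   : []
-6     : [-6]
23     : [-6, 23]
drop   : [-6]
12     : [-6, 12]
-      : [-18]

-18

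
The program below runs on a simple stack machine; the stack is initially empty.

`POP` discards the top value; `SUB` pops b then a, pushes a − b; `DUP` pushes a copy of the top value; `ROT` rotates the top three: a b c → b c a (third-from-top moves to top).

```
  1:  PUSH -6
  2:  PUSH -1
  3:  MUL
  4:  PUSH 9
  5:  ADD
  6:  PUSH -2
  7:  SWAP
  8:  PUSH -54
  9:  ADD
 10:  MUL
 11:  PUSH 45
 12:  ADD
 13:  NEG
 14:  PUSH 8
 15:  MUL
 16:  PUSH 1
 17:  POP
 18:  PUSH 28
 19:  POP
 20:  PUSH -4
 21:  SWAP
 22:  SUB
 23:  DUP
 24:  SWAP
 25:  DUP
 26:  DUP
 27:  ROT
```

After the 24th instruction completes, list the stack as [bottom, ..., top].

[980, 980]

PUSH -6  -> [-6]
PUSH -1  -> [-6, -1]
MUL      -> [6]
PUSH 9   -> [6, 9]
ADD      -> [15]
PUSH -2  -> [15, -2]
SWAP     -> [-2, 15]
PUSH -54 -> [-2, 15, -54]
ADD      -> [-2, -39]
MUL      -> [78]
PUSH 45  -> [78, 45]
ADD      -> [123]
NEG      -> [-123]
PUSH 8   -> [-123, 8]
MUL      -> [-984]
PUSH 1   -> [-984, 1]
POP      -> [-984]
PUSH 28  -> [-984, 28]
POP      -> [-984]
PUSH -4  -> [-984, -4]
SWAP     -> [-4, -984]
SUB      -> [980]
DUP      -> [980, 980]
SWAP     -> [980, 980]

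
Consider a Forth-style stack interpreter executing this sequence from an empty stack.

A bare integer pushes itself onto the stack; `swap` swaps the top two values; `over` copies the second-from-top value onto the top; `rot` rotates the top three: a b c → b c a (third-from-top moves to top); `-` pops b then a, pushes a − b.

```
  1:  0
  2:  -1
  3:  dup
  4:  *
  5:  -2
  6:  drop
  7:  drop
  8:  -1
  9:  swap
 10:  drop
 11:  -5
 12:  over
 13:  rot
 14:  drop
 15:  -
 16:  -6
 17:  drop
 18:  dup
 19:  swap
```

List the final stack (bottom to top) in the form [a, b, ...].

[-4, -4]

0    : 0
-1   : 0 -1
dup  : 0 -1 -1
*    : 0 1
-2   : 0 1 -2
drop : 0 1
drop : 0
-1   : 0 -1
swap : -1 0
drop : -1
-5   : -1 -5
over : -1 -5 -1
rot  : -5 -1 -1
drop : -5 -1
-    : -4
-6   : -4 -6
drop : -4
dup  : -4 -4
swap : -4 -4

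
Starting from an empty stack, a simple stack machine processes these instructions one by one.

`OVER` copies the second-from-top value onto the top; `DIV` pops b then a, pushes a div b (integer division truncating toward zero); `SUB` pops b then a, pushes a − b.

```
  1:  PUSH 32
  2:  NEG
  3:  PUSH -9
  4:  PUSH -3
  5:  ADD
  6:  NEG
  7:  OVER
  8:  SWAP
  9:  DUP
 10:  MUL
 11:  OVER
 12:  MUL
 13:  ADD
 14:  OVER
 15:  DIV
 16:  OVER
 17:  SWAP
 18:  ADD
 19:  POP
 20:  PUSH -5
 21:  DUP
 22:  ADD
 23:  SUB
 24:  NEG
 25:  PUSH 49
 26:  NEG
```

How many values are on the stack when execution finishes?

PUSH 32  32
NEG      -32
PUSH -9  -32 -9
PUSH -3  -32 -9 -3
ADD      -32 -12
NEG      -32 12
OVER     -32 12 -32
SWAP     -32 -32 12
DUP      -32 -32 12 12
MUL      -32 -32 144
OVER     -32 -32 144 -32
MUL      -32 -32 -4608
ADD      -32 -4640
OVER     -32 -4640 -32
DIV      -32 145
OVER     -32 145 -32
SWAP     -32 -32 145
ADD      -32 113
POP      -32
PUSH -5  -32 -5
DUP      -32 -5 -5
ADD      -32 -10
SUB      -22
NEG      22
PUSH 49  22 49
NEG      22 -49

2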